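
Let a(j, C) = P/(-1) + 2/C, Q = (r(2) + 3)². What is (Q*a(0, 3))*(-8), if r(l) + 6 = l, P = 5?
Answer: 104/3 ≈ 34.667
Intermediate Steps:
r(l) = -6 + l
Q = 1 (Q = ((-6 + 2) + 3)² = (-4 + 3)² = (-1)² = 1)
a(j, C) = -5 + 2/C (a(j, C) = 5/(-1) + 2/C = 5*(-1) + 2/C = -5 + 2/C)
(Q*a(0, 3))*(-8) = (1*(-5 + 2/3))*(-8) = (1*(-5 + 2*(⅓)))*(-8) = (1*(-5 + ⅔))*(-8) = (1*(-13/3))*(-8) = -13/3*(-8) = 104/3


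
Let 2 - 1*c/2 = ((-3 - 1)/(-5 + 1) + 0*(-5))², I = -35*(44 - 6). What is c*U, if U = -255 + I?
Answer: -3170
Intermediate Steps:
I = -1330 (I = -35*38 = -1330)
U = -1585 (U = -255 - 1330 = -1585)
c = 2 (c = 4 - 2*((-3 - 1)/(-5 + 1) + 0*(-5))² = 4 - 2*(-4/(-4) + 0)² = 4 - 2*(-4*(-¼) + 0)² = 4 - 2*(1 + 0)² = 4 - 2*1² = 4 - 2*1 = 4 - 2 = 2)
c*U = 2*(-1585) = -3170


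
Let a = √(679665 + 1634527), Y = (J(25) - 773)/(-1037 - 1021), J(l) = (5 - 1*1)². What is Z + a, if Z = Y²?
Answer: 573049/4235364 + 4*√144637 ≈ 1521.4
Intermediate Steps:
J(l) = 16 (J(l) = (5 - 1)² = 4² = 16)
Y = 757/2058 (Y = (16 - 773)/(-1037 - 1021) = -757/(-2058) = -757*(-1/2058) = 757/2058 ≈ 0.36783)
a = 4*√144637 (a = √2314192 = 4*√144637 ≈ 1521.2)
Z = 573049/4235364 (Z = (757/2058)² = 573049/4235364 ≈ 0.13530)
Z + a = 573049/4235364 + 4*√144637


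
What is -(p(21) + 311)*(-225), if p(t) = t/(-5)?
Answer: 69030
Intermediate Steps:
p(t) = -t/5 (p(t) = t*(-⅕) = -t/5)
-(p(21) + 311)*(-225) = -(-⅕*21 + 311)*(-225) = -(-21/5 + 311)*(-225) = -1534*(-225)/5 = -1*(-69030) = 69030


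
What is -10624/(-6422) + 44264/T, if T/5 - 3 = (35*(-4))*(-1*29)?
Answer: 250044984/65231465 ≈ 3.8332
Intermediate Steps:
T = 20315 (T = 15 + 5*((35*(-4))*(-1*29)) = 15 + 5*(-140*(-29)) = 15 + 5*4060 = 15 + 20300 = 20315)
-10624/(-6422) + 44264/T = -10624/(-6422) + 44264/20315 = -10624*(-1/6422) + 44264*(1/20315) = 5312/3211 + 44264/20315 = 250044984/65231465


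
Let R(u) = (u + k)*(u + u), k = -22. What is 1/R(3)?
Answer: -1/114 ≈ -0.0087719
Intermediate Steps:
R(u) = 2*u*(-22 + u) (R(u) = (u - 22)*(u + u) = (-22 + u)*(2*u) = 2*u*(-22 + u))
1/R(3) = 1/(2*3*(-22 + 3)) = 1/(2*3*(-19)) = 1/(-114) = -1/114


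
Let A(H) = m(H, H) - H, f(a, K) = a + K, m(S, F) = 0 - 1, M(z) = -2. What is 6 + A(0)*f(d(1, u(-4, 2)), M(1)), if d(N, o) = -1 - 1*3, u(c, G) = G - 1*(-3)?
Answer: 12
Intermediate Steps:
u(c, G) = 3 + G (u(c, G) = G + 3 = 3 + G)
d(N, o) = -4 (d(N, o) = -1 - 3 = -4)
m(S, F) = -1
f(a, K) = K + a
A(H) = -1 - H
6 + A(0)*f(d(1, u(-4, 2)), M(1)) = 6 + (-1 - 1*0)*(-2 - 4) = 6 + (-1 + 0)*(-6) = 6 - 1*(-6) = 6 + 6 = 12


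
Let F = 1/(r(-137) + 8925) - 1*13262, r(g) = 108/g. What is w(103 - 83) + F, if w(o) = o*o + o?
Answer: -15700847377/1222617 ≈ -12842.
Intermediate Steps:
F = -16214346517/1222617 (F = 1/(108/(-137) + 8925) - 1*13262 = 1/(108*(-1/137) + 8925) - 13262 = 1/(-108/137 + 8925) - 13262 = 1/(1222617/137) - 13262 = 137/1222617 - 13262 = -16214346517/1222617 ≈ -13262.)
w(o) = o + o² (w(o) = o² + o = o + o²)
w(103 - 83) + F = (103 - 83)*(1 + (103 - 83)) - 16214346517/1222617 = 20*(1 + 20) - 16214346517/1222617 = 20*21 - 16214346517/1222617 = 420 - 16214346517/1222617 = -15700847377/1222617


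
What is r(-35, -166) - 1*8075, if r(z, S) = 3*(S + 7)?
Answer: -8552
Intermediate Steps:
r(z, S) = 21 + 3*S (r(z, S) = 3*(7 + S) = 21 + 3*S)
r(-35, -166) - 1*8075 = (21 + 3*(-166)) - 1*8075 = (21 - 498) - 8075 = -477 - 8075 = -8552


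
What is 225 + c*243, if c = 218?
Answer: 53199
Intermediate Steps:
225 + c*243 = 225 + 218*243 = 225 + 52974 = 53199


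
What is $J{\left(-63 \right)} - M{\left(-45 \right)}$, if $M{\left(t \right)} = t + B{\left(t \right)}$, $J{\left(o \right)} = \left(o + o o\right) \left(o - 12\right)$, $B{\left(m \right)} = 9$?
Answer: $-292914$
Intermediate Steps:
$J{\left(o \right)} = \left(-12 + o\right) \left(o + o^{2}\right)$ ($J{\left(o \right)} = \left(o + o^{2}\right) \left(-12 + o\right) = \left(-12 + o\right) \left(o + o^{2}\right)$)
$M{\left(t \right)} = 9 + t$ ($M{\left(t \right)} = t + 9 = 9 + t$)
$J{\left(-63 \right)} - M{\left(-45 \right)} = - 63 \left(-12 + \left(-63\right)^{2} - -693\right) - \left(9 - 45\right) = - 63 \left(-12 + 3969 + 693\right) - -36 = \left(-63\right) 4650 + 36 = -292950 + 36 = -292914$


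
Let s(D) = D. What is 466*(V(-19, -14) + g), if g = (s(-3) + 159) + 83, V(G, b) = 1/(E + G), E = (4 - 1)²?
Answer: 556637/5 ≈ 1.1133e+5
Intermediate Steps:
E = 9 (E = 3² = 9)
V(G, b) = 1/(9 + G)
g = 239 (g = (-3 + 159) + 83 = 156 + 83 = 239)
466*(V(-19, -14) + g) = 466*(1/(9 - 19) + 239) = 466*(1/(-10) + 239) = 466*(-⅒ + 239) = 466*(2389/10) = 556637/5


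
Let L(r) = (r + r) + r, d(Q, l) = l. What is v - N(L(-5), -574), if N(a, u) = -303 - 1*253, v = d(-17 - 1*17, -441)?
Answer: 115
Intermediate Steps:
L(r) = 3*r (L(r) = 2*r + r = 3*r)
v = -441
N(a, u) = -556 (N(a, u) = -303 - 253 = -556)
v - N(L(-5), -574) = -441 - 1*(-556) = -441 + 556 = 115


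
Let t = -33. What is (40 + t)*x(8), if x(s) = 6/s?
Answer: 21/4 ≈ 5.2500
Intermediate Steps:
(40 + t)*x(8) = (40 - 33)*(6/8) = 7*(6*(⅛)) = 7*(¾) = 21/4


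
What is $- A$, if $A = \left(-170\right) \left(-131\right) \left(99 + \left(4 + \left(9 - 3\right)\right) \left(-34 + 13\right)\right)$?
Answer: $2471970$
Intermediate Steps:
$A = -2471970$ ($A = 22270 \left(99 + \left(4 + 6\right) \left(-21\right)\right) = 22270 \left(99 + 10 \left(-21\right)\right) = 22270 \left(99 - 210\right) = 22270 \left(-111\right) = -2471970$)
$- A = \left(-1\right) \left(-2471970\right) = 2471970$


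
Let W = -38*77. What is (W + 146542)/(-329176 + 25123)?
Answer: -47872/101351 ≈ -0.47234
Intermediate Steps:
W = -2926
(W + 146542)/(-329176 + 25123) = (-2926 + 146542)/(-329176 + 25123) = 143616/(-304053) = 143616*(-1/304053) = -47872/101351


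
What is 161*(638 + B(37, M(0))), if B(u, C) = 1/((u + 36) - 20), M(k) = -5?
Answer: 5444215/53 ≈ 1.0272e+5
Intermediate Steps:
B(u, C) = 1/(16 + u) (B(u, C) = 1/((36 + u) - 20) = 1/(16 + u))
161*(638 + B(37, M(0))) = 161*(638 + 1/(16 + 37)) = 161*(638 + 1/53) = 161*(33815/53) = 5444215/53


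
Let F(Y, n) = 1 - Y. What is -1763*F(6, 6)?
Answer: 8815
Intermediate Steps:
-1763*F(6, 6) = -1763*(1 - 1*6) = -1763*(1 - 6) = -1763*(-5) = 8815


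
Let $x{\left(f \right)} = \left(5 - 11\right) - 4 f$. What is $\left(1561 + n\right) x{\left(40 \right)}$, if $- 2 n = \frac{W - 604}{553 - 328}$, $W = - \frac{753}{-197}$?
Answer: $- \frac{2299114691}{8865} \approx -2.5935 \cdot 10^{5}$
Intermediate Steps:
$W = \frac{753}{197}$ ($W = \left(-753\right) \left(- \frac{1}{197}\right) = \frac{753}{197} \approx 3.8223$)
$x{\left(f \right)} = -6 - 4 f$
$n = \frac{23647}{17730}$ ($n = - \frac{\left(\frac{753}{197} - 604\right) \frac{1}{553 - 328}}{2} = - \frac{\left(- \frac{118235}{197}\right) \frac{1}{225}}{2} = \left(- \frac{1}{2}\right) \left(- \frac{23647}{8865}\right) = \frac{23647}{17730} \approx 1.3337$)
$\left(1561 + n\right) x{\left(40 \right)} = \left(1561 + \frac{23647}{17730}\right) \left(-6 - 160\right) = \frac{27700177 \left(-6 - 160\right)}{17730} = \frac{27700177}{17730} \left(-166\right) = - \frac{2299114691}{8865}$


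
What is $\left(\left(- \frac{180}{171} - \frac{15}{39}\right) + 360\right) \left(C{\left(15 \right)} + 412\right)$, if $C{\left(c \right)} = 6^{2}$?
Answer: $\frac{39677120}{247} \approx 1.6064 \cdot 10^{5}$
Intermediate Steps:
$C{\left(c \right)} = 36$
$\left(\left(- \frac{180}{171} - \frac{15}{39}\right) + 360\right) \left(C{\left(15 \right)} + 412\right) = \left(\left(- \frac{180}{171} - \frac{15}{39}\right) + 360\right) \left(36 + 412\right) = \left(\left(\left(-180\right) \frac{1}{171} - \frac{5}{13}\right) + 360\right) 448 = \left(\left(- \frac{20}{19} - \frac{5}{13}\right) + 360\right) 448 = \left(- \frac{355}{247} + 360\right) 448 = \frac{88565}{247} \cdot 448 = \frac{39677120}{247}$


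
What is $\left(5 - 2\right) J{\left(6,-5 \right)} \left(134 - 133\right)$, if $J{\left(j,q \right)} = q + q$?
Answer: $-30$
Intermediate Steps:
$J{\left(j,q \right)} = 2 q$
$\left(5 - 2\right) J{\left(6,-5 \right)} \left(134 - 133\right) = \left(5 - 2\right) 2 \left(-5\right) \left(134 - 133\right) = 3 \left(-10\right) 1 = \left(-30\right) 1 = -30$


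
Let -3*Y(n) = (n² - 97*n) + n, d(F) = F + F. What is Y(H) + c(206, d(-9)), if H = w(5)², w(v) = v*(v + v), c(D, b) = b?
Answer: -6010054/3 ≈ -2.0034e+6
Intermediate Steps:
d(F) = 2*F
w(v) = 2*v² (w(v) = v*(2*v) = 2*v²)
H = 2500 (H = (2*5²)² = (2*25)² = 50² = 2500)
Y(n) = 32*n - n²/3 (Y(n) = -((n² - 97*n) + n)/3 = -(n² - 96*n)/3 = 32*n - n²/3)
Y(H) + c(206, d(-9)) = (⅓)*2500*(96 - 1*2500) + 2*(-9) = (⅓)*2500*(96 - 2500) - 18 = (⅓)*2500*(-2404) - 18 = -6010000/3 - 18 = -6010054/3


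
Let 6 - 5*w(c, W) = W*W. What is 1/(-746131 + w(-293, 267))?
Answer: -5/3801938 ≈ -1.3151e-6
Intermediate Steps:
w(c, W) = 6/5 - W²/5 (w(c, W) = 6/5 - W*W/5 = 6/5 - W²/5)
1/(-746131 + w(-293, 267)) = 1/(-746131 + (6/5 - ⅕*267²)) = 1/(-746131 + (6/5 - ⅕*71289)) = 1/(-746131 + (6/5 - 71289/5)) = 1/(-746131 - 71283/5) = 1/(-3801938/5) = -5/3801938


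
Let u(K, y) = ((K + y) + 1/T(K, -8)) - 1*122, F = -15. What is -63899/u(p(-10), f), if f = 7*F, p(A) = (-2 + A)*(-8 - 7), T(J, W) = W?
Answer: 511192/377 ≈ 1355.9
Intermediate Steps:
p(A) = 30 - 15*A (p(A) = (-2 + A)*(-15) = 30 - 15*A)
f = -105 (f = 7*(-15) = -105)
u(K, y) = -977/8 + K + y (u(K, y) = ((K + y) + 1/(-8)) - 1*122 = ((K + y) - ⅛) - 122 = (-⅛ + K + y) - 122 = -977/8 + K + y)
-63899/u(p(-10), f) = -63899/(-977/8 + (30 - 15*(-10)) - 105) = -63899/(-977/8 + (30 + 150) - 105) = -63899/(-977/8 + 180 - 105) = -63899/(-377/8) = -63899*(-8/377) = 511192/377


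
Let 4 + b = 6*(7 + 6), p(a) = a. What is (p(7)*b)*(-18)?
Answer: -9324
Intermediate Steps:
b = 74 (b = -4 + 6*(7 + 6) = -4 + 6*13 = -4 + 78 = 74)
(p(7)*b)*(-18) = (7*74)*(-18) = 518*(-18) = -9324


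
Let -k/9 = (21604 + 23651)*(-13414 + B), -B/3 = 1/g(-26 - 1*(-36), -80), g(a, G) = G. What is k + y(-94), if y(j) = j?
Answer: 87415036199/16 ≈ 5.4634e+9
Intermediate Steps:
B = 3/80 (B = -3/(-80) = -3*(-1/80) = 3/80 ≈ 0.037500)
k = 87415037703/16 (k = -9*(21604 + 23651)*(-13414 + 3/80) = -407295*(-1073117)/80 = -9*(-9712781967/16) = 87415037703/16 ≈ 5.4634e+9)
k + y(-94) = 87415037703/16 - 94 = 87415036199/16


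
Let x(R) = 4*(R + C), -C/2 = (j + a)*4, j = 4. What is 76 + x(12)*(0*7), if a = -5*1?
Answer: 76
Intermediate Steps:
a = -5
C = 8 (C = -2*(4 - 5)*4 = -(-2)*4 = -2*(-4) = 8)
x(R) = 32 + 4*R (x(R) = 4*(R + 8) = 4*(8 + R) = 32 + 4*R)
76 + x(12)*(0*7) = 76 + (32 + 4*12)*(0*7) = 76 + (32 + 48)*0 = 76 + 80*0 = 76 + 0 = 76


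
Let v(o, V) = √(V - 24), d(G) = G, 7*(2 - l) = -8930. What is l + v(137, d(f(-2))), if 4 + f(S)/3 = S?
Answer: 8944/7 + I*√42 ≈ 1277.7 + 6.4807*I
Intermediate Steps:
l = 8944/7 (l = 2 - ⅐*(-8930) = 2 + 8930/7 = 8944/7 ≈ 1277.7)
f(S) = -12 + 3*S
v(o, V) = √(-24 + V)
l + v(137, d(f(-2))) = 8944/7 + √(-24 + (-12 + 3*(-2))) = 8944/7 + √(-24 + (-12 - 6)) = 8944/7 + √(-24 - 18) = 8944/7 + √(-42) = 8944/7 + I*√42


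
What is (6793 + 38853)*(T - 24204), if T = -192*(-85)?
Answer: -359873064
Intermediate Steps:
T = 16320
(6793 + 38853)*(T - 24204) = (6793 + 38853)*(16320 - 24204) = 45646*(-7884) = -359873064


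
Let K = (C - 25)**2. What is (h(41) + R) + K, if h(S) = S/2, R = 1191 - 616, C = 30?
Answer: 1241/2 ≈ 620.50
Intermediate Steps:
R = 575
K = 25 (K = (30 - 25)**2 = 5**2 = 25)
h(S) = S/2 (h(S) = S*(1/2) = S/2)
(h(41) + R) + K = ((1/2)*41 + 575) + 25 = (41/2 + 575) + 25 = 1191/2 + 25 = 1241/2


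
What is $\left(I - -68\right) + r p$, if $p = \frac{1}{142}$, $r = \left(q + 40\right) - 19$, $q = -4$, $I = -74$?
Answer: $- \frac{835}{142} \approx -5.8803$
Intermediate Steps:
$r = 17$ ($r = \left(-4 + 40\right) - 19 = 36 - 19 = 17$)
$p = \frac{1}{142} \approx 0.0070423$
$\left(I - -68\right) + r p = \left(-74 - -68\right) + 17 \cdot \frac{1}{142} = \left(-74 + 68\right) + \frac{17}{142} = -6 + \frac{17}{142} = - \frac{835}{142}$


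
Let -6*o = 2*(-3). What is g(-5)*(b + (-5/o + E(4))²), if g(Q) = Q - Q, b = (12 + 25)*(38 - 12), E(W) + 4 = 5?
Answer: 0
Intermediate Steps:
o = 1 (o = -(-3)/3 = -⅙*(-6) = 1)
E(W) = 1 (E(W) = -4 + 5 = 1)
b = 962 (b = 37*26 = 962)
g(Q) = 0
g(-5)*(b + (-5/o + E(4))²) = 0*(962 + (-5/1 + 1)²) = 0*(962 + (-5*1 + 1)²) = 0*(962 + (-5 + 1)²) = 0*(962 + (-4)²) = 0*(962 + 16) = 0*978 = 0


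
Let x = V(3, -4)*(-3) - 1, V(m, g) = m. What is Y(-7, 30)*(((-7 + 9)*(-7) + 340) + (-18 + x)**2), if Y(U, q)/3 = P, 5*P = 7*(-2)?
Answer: -9324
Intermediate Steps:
P = -14/5 (P = (7*(-2))/5 = (1/5)*(-14) = -14/5 ≈ -2.8000)
Y(U, q) = -42/5 (Y(U, q) = 3*(-14/5) = -42/5)
x = -10 (x = 3*(-3) - 1 = -9 - 1 = -10)
Y(-7, 30)*(((-7 + 9)*(-7) + 340) + (-18 + x)**2) = -42*(((-7 + 9)*(-7) + 340) + (-18 - 10)**2)/5 = -42*((2*(-7) + 340) + (-28)**2)/5 = -42*((-14 + 340) + 784)/5 = -42*(326 + 784)/5 = -42/5*1110 = -9324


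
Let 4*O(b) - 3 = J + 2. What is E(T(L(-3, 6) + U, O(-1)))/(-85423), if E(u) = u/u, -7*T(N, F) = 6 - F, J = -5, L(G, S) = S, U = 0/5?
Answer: -1/85423 ≈ -1.1706e-5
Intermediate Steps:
U = 0 (U = 0*(⅕) = 0)
O(b) = 0 (O(b) = ¾ + (-5 + 2)/4 = ¾ + (¼)*(-3) = ¾ - ¾ = 0)
T(N, F) = -6/7 + F/7 (T(N, F) = -(6 - F)/7 = -6/7 + F/7)
E(u) = 1
E(T(L(-3, 6) + U, O(-1)))/(-85423) = 1/(-85423) = 1*(-1/85423) = -1/85423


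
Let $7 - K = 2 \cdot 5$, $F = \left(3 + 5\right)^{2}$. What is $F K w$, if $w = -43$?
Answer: $8256$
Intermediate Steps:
$F = 64$ ($F = 8^{2} = 64$)
$K = -3$ ($K = 7 - 2 \cdot 5 = 7 - 10 = -3$)
$F K w = 64 \left(-3\right) \left(-43\right) = \left(-192\right) \left(-43\right) = 8256$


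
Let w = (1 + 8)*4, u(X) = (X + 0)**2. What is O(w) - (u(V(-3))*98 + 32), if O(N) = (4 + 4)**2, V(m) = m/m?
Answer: -66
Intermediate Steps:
V(m) = 1
u(X) = X**2
w = 36 (w = 9*4 = 36)
O(N) = 64 (O(N) = 8**2 = 64)
O(w) - (u(V(-3))*98 + 32) = 64 - (1**2*98 + 32) = 64 - (1*98 + 32) = 64 - (98 + 32) = 64 - 1*130 = 64 - 130 = -66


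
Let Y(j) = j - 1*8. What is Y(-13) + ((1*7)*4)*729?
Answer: 20391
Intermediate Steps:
Y(j) = -8 + j (Y(j) = j - 8 = -8 + j)
Y(-13) + ((1*7)*4)*729 = (-8 - 13) + ((1*7)*4)*729 = -21 + (7*4)*729 = -21 + 28*729 = -21 + 20412 = 20391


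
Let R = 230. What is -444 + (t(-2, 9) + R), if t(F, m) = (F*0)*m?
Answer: -214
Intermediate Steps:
t(F, m) = 0 (t(F, m) = 0*m = 0)
-444 + (t(-2, 9) + R) = -444 + (0 + 230) = -444 + 230 = -214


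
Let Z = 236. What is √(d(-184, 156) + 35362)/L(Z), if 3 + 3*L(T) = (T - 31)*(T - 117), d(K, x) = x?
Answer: 3*√35518/24392 ≈ 0.023179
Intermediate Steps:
L(T) = -1 + (-117 + T)*(-31 + T)/3 (L(T) = -1 + ((T - 31)*(T - 117))/3 = -1 + ((-31 + T)*(-117 + T))/3 = -1 + ((-117 + T)*(-31 + T))/3 = -1 + (-117 + T)*(-31 + T)/3)
√(d(-184, 156) + 35362)/L(Z) = √(156 + 35362)/(1208 - 148/3*236 + (⅓)*236²) = √35518/(1208 - 34928/3 + (⅓)*55696) = √35518/(1208 - 34928/3 + 55696/3) = √35518/(24392/3) = √35518*(3/24392) = 3*√35518/24392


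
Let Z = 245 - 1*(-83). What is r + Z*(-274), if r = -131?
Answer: -90003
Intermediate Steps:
Z = 328 (Z = 245 + 83 = 328)
r + Z*(-274) = -131 + 328*(-274) = -131 - 89872 = -90003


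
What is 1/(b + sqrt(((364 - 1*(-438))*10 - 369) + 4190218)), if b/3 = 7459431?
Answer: 22378293/500787993395980 - sqrt(4197869)/500787993395980 ≈ 4.4682e-8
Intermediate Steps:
b = 22378293 (b = 3*7459431 = 22378293)
1/(b + sqrt(((364 - 1*(-438))*10 - 369) + 4190218)) = 1/(22378293 + sqrt(((364 - 1*(-438))*10 - 369) + 4190218)) = 1/(22378293 + sqrt(((364 + 438)*10 - 369) + 4190218)) = 1/(22378293 + sqrt((802*10 - 369) + 4190218)) = 1/(22378293 + sqrt((8020 - 369) + 4190218)) = 1/(22378293 + sqrt(7651 + 4190218)) = 1/(22378293 + sqrt(4197869))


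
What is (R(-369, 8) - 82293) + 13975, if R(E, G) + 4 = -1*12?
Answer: -68334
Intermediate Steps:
R(E, G) = -16 (R(E, G) = -4 - 1*12 = -4 - 12 = -16)
(R(-369, 8) - 82293) + 13975 = (-16 - 82293) + 13975 = -82309 + 13975 = -68334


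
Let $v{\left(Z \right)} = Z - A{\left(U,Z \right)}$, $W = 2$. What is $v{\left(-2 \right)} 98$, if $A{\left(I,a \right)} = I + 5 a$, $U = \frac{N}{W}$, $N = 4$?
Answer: $588$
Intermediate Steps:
$U = 2$ ($U = \frac{4}{2} = 4 \cdot \frac{1}{2} = 2$)
$v{\left(Z \right)} = -2 - 4 Z$ ($v{\left(Z \right)} = Z - \left(2 + 5 Z\right) = -2 - 4 Z$)
$v{\left(-2 \right)} 98 = \left(-2 - -8\right) 98 = \left(-2 + 8\right) 98 = 6 \cdot 98 = 588$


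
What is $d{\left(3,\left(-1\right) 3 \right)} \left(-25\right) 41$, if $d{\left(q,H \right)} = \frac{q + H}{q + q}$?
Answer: $0$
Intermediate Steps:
$d{\left(q,H \right)} = \frac{H + q}{2 q}$
$d{\left(3,\left(-1\right) 3 \right)} \left(-25\right) 41 = \frac{\left(-1\right) 3 + 3}{2 \cdot 3} \left(-25\right) 41 = \frac{1}{2} \cdot \frac{1}{3} \left(-3 + 3\right) \left(-25\right) 41 = \frac{1}{2} \cdot \frac{1}{3} \cdot 0 \left(-25\right) 41 = 0 \left(-25\right) 41 = 0 \cdot 41 = 0$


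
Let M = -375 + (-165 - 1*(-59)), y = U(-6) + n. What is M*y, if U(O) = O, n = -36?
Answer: 20202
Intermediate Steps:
y = -42 (y = -6 - 36 = -42)
M = -481 (M = -375 + (-165 + 59) = -375 - 106 = -481)
M*y = -481*(-42) = 20202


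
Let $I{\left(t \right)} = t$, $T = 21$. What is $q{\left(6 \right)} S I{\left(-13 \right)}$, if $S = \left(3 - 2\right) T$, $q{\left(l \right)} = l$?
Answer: $-1638$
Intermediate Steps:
$S = 21$ ($S = \left(3 - 2\right) 21 = 1 \cdot 21 = 21$)
$q{\left(6 \right)} S I{\left(-13 \right)} = 6 \cdot 21 \left(-13\right) = 126 \left(-13\right) = -1638$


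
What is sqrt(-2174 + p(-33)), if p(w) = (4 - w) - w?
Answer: 2*I*sqrt(526) ≈ 45.869*I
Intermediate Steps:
p(w) = 4 - 2*w
sqrt(-2174 + p(-33)) = sqrt(-2174 + (4 - 2*(-33))) = sqrt(-2174 + (4 + 66)) = sqrt(-2174 + 70) = sqrt(-2104) = 2*I*sqrt(526)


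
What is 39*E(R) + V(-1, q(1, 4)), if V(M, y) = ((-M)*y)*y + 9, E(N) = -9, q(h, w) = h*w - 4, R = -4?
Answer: -342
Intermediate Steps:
q(h, w) = -4 + h*w
V(M, y) = 9 - M*y² (V(M, y) = (-M*y)*y + 9 = -M*y² + 9 = 9 - M*y²)
39*E(R) + V(-1, q(1, 4)) = 39*(-9) + (9 - 1*(-1)*(-4 + 1*4)²) = -351 + (9 - 1*(-1)*(-4 + 4)²) = -351 + (9 - 1*(-1)*0²) = -351 + (9 - 1*(-1)*0) = -351 + (9 + 0) = -351 + 9 = -342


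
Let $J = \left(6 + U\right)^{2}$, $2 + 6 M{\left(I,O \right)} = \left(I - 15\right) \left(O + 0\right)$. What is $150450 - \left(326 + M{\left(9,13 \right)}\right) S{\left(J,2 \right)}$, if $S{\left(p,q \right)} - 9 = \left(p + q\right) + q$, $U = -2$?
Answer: $\frac{424148}{3} \approx 1.4138 \cdot 10^{5}$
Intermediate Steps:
$M{\left(I,O \right)} = - \frac{1}{3} + \frac{O \left(-15 + I\right)}{6}$ ($M{\left(I,O \right)} = - \frac{1}{3} + \frac{\left(I - 15\right) \left(O + 0\right)}{6} = - \frac{1}{3} + \frac{\left(-15 + I\right) O}{6} = - \frac{1}{3} + \frac{O \left(-15 + I\right)}{6}$)
$J = 16$ ($J = \left(6 - 2\right)^{2} = 4^{2} = 16$)
$S{\left(p,q \right)} = 9 + p + 2 q$ ($S{\left(p,q \right)} = 9 + \left(\left(p + q\right) + q\right) = 9 + \left(p + 2 q\right) = 9 + p + 2 q$)
$150450 - \left(326 + M{\left(9,13 \right)}\right) S{\left(J,2 \right)} = 150450 - \left(326 - \left(\frac{197}{6} - \frac{39}{2}\right)\right) \left(9 + 16 + 2 \cdot 2\right) = 150450 - \left(326 - \frac{40}{3}\right) \left(9 + 16 + 4\right) = 150450 - \left(326 - \frac{40}{3}\right) 29 = 150450 - \frac{938}{3} \cdot 29 = 150450 - \frac{27202}{3} = \frac{424148}{3}$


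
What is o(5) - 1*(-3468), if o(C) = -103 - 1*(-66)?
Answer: 3431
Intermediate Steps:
o(C) = -37 (o(C) = -103 + 66 = -37)
o(5) - 1*(-3468) = -37 - 1*(-3468) = -37 + 3468 = 3431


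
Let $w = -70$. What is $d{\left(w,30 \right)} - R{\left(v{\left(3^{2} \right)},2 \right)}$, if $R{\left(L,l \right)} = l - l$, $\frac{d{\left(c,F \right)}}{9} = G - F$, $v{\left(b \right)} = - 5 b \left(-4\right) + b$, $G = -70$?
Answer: $-900$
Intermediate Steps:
$v{\left(b \right)} = 21 b$ ($v{\left(b \right)} = 20 b + b = 21 b$)
$d{\left(c,F \right)} = -630 - 9 F$ ($d{\left(c,F \right)} = 9 \left(-70 - F\right) = -630 - 9 F$)
$R{\left(L,l \right)} = 0$
$d{\left(w,30 \right)} - R{\left(v{\left(3^{2} \right)},2 \right)} = \left(-630 - 270\right) - 0 = \left(-630 - 270\right) + 0 = -900 + 0 = -900$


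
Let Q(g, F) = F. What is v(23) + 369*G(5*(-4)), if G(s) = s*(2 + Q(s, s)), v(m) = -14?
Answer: 132826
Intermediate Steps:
G(s) = s*(2 + s)
v(23) + 369*G(5*(-4)) = -14 + 369*((5*(-4))*(2 + 5*(-4))) = -14 + 369*(-20*(2 - 20)) = -14 + 369*(-20*(-18)) = -14 + 369*360 = -14 + 132840 = 132826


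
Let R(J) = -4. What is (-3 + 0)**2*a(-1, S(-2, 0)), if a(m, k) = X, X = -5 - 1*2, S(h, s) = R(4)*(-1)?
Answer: -63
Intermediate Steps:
S(h, s) = 4 (S(h, s) = -4*(-1) = 4)
X = -7 (X = -5 - 2 = -7)
a(m, k) = -7
(-3 + 0)**2*a(-1, S(-2, 0)) = (-3 + 0)**2*(-7) = (-3)**2*(-7) = 9*(-7) = -63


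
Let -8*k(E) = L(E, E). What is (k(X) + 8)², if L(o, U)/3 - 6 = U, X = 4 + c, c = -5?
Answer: 2401/64 ≈ 37.516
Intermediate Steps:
X = -1 (X = 4 - 5 = -1)
L(o, U) = 18 + 3*U
k(E) = -9/4 - 3*E/8 (k(E) = -(18 + 3*E)/8 = -9/4 - 3*E/8)
(k(X) + 8)² = ((-9/4 - 3/8*(-1)) + 8)² = ((-9/4 + 3/8) + 8)² = (-15/8 + 8)² = (49/8)² = 2401/64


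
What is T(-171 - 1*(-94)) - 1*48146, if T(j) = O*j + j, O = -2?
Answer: -48069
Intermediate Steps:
T(j) = -j (T(j) = -2*j + j = -j)
T(-171 - 1*(-94)) - 1*48146 = -(-171 - 1*(-94)) - 1*48146 = -(-171 + 94) - 48146 = -1*(-77) - 48146 = 77 - 48146 = -48069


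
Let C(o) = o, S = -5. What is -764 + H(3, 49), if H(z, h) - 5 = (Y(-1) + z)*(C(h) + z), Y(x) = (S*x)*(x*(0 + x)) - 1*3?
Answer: -499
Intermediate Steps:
Y(x) = -3 - 5*x³ (Y(x) = (-5*x)*(x*(0 + x)) - 1*3 = (-5*x)*(x*x) - 3 = (-5*x)*x² - 3 = -5*x³ - 3 = -3 - 5*x³)
H(z, h) = 5 + (2 + z)*(h + z) (H(z, h) = 5 + ((-3 - 5*(-1)³) + z)*(h + z) = 5 + ((-3 - 5*(-1)) + z)*(h + z) = 5 + ((-3 + 5) + z)*(h + z) = 5 + (2 + z)*(h + z))
-764 + H(3, 49) = -764 + (5 + 3² + 2*49 + 2*3 + 49*3) = -764 + (5 + 9 + 98 + 6 + 147) = -764 + 265 = -499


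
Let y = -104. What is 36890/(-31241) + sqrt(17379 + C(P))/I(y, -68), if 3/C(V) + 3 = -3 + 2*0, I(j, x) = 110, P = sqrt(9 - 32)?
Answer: -5270/4463 + sqrt(69514)/220 ≈ 0.017612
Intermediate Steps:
P = I*sqrt(23) (P = sqrt(-23) = I*sqrt(23) ≈ 4.7958*I)
C(V) = -1/2 (C(V) = 3/(-3 + (-3 + 2*0)) = 3/(-3 + (-3 + 0)) = 3/(-3 - 3) = 3/(-6) = 3*(-1/6) = -1/2)
36890/(-31241) + sqrt(17379 + C(P))/I(y, -68) = 36890/(-31241) + sqrt(17379 - 1/2)/110 = 36890*(-1/31241) + sqrt(34757/2)*(1/110) = -5270/4463 + (sqrt(69514)/2)*(1/110) = -5270/4463 + sqrt(69514)/220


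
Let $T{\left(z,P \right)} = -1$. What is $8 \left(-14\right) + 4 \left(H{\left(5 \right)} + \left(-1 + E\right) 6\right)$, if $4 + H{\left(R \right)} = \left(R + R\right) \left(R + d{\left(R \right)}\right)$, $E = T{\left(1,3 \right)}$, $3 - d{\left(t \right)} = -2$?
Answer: $224$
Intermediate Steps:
$d{\left(t \right)} = 5$ ($d{\left(t \right)} = 3 - -2 = 3 + 2 = 5$)
$E = -1$
$H{\left(R \right)} = -4 + 2 R \left(5 + R\right)$ ($H{\left(R \right)} = -4 + \left(R + R\right) \left(R + 5\right) = -4 + 2 R \left(5 + R\right)$)
$8 \left(-14\right) + 4 \left(H{\left(5 \right)} + \left(-1 + E\right) 6\right) = 8 \left(-14\right) + 4 \left(\left(-4 + 2 \cdot 5^{2} + 10 \cdot 5\right) + \left(-1 - 1\right) 6\right) = -112 + 4 \left(\left(-4 + 2 \cdot 25 + 50\right) - 12\right) = -112 + 4 \left(\left(-4 + 50 + 50\right) - 12\right) = -112 + 4 \left(96 - 12\right) = -112 + 4 \cdot 84 = -112 + 336 = 224$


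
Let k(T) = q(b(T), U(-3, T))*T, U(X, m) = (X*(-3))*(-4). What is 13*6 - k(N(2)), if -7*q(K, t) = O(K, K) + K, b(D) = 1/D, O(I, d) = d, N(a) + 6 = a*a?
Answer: 548/7 ≈ 78.286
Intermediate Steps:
N(a) = -6 + a**2 (N(a) = -6 + a*a = -6 + a**2)
U(X, m) = 12*X (U(X, m) = -3*X*(-4) = 12*X)
q(K, t) = -2*K/7 (q(K, t) = -(K + K)/7 = -2*K/7)
k(T) = -2/7 (k(T) = (-2/(7*T))*T = -2/7)
13*6 - k(N(2)) = 13*6 - 1*(-2/7) = 78 + 2/7 = 548/7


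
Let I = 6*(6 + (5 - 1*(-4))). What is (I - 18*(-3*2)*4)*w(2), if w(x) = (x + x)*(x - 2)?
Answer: 0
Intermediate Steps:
I = 90 (I = 6*(6 + (5 + 4)) = 6*(6 + 9) = 6*15 = 90)
w(x) = 2*x*(-2 + x) (w(x) = (2*x)*(-2 + x) = 2*x*(-2 + x))
(I - 18*(-3*2)*4)*w(2) = (90 - 18*(-3*2)*4)*(2*2*(-2 + 2)) = (90 - (-108)*4)*(2*2*0) = (90 - 18*(-24))*0 = (90 + 432)*0 = 522*0 = 0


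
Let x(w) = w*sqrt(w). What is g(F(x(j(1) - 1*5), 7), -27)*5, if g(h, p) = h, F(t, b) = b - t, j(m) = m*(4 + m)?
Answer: 35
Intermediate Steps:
x(w) = w**(3/2)
g(F(x(j(1) - 1*5), 7), -27)*5 = (7 - (1*(4 + 1) - 1*5)**(3/2))*5 = (7 - (1*5 - 5)**(3/2))*5 = (7 - (5 - 5)**(3/2))*5 = (7 - 0**(3/2))*5 = (7 - 1*0)*5 = (7 + 0)*5 = 7*5 = 35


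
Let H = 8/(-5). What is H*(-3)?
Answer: 24/5 ≈ 4.8000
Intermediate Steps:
H = -8/5 (H = 8*(-⅕) = -8/5 ≈ -1.6000)
H*(-3) = -8/5*(-3) = 24/5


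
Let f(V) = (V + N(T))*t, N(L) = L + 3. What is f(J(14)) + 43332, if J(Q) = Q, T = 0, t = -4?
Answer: 43264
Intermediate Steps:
N(L) = 3 + L
f(V) = -12 - 4*V (f(V) = (V + (3 + 0))*(-4) = (V + 3)*(-4) = (3 + V)*(-4) = -12 - 4*V)
f(J(14)) + 43332 = (-12 - 4*14) + 43332 = (-12 - 56) + 43332 = -68 + 43332 = 43264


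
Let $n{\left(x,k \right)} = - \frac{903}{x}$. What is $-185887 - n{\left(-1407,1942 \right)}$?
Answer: $- \frac{12454472}{67} \approx -1.8589 \cdot 10^{5}$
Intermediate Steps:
$-185887 - n{\left(-1407,1942 \right)} = -185887 - - \frac{903}{-1407} = -185887 - \left(-903\right) \left(- \frac{1}{1407}\right) = -185887 - \frac{43}{67} = - \frac{12454472}{67}$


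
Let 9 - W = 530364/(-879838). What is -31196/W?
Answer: -13723713124/4224453 ≈ -3248.6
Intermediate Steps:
W = 4224453/439919 (W = 9 - 530364/(-879838) = 9 - 530364*(-1)/879838 = 9 - 1*(-265182/439919) = 9 + 265182/439919 = 4224453/439919 ≈ 9.6028)
-31196/W = -31196/4224453/439919 = -31196*439919/4224453 = -13723713124/4224453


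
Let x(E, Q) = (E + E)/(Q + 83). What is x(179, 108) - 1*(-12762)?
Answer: 2437900/191 ≈ 12764.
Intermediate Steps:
x(E, Q) = 2*E/(83 + Q) (x(E, Q) = (2*E)/(83 + Q) = 2*E/(83 + Q))
x(179, 108) - 1*(-12762) = 2*179/(83 + 108) - 1*(-12762) = 2*179/191 + 12762 = 2*179*(1/191) + 12762 = 358/191 + 12762 = 2437900/191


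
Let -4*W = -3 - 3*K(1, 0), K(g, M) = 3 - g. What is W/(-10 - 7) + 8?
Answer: 535/68 ≈ 7.8676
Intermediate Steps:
W = 9/4 (W = -(-3 - 3*(3 - 1*1))/4 = -(-3 - 3*(3 - 1))/4 = -(-3 - 3*2)/4 = -(-3 - 6)/4 = -¼*(-9) = 9/4 ≈ 2.2500)
W/(-10 - 7) + 8 = (9/4)/(-10 - 7) + 8 = (9/4)/(-17) + 8 = -1/17*9/4 + 8 = -9/68 + 8 = 535/68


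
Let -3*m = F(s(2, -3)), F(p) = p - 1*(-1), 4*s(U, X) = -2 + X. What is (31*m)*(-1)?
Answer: -31/12 ≈ -2.5833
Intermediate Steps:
s(U, X) = -½ + X/4 (s(U, X) = (-2 + X)/4 = -½ + X/4)
F(p) = 1 + p (F(p) = p + 1 = 1 + p)
m = 1/12 (m = -(1 + (-½ + (¼)*(-3)))/3 = -(1 + (-½ - ¾))/3 = -(1 - 5/4)/3 = -⅓*(-¼) = 1/12 ≈ 0.083333)
(31*m)*(-1) = (31*(1/12))*(-1) = (31/12)*(-1) = -31/12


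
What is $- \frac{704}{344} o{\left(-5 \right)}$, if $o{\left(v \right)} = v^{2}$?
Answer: $- \frac{2200}{43} \approx -51.163$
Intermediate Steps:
$- \frac{704}{344} o{\left(-5 \right)} = - \frac{704}{344} \left(-5\right)^{2} = \left(-704\right) \frac{1}{344} \cdot 25 = \left(- \frac{88}{43}\right) 25 = - \frac{2200}{43}$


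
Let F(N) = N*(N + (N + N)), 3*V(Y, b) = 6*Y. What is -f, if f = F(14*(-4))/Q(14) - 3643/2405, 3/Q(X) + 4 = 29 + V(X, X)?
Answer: -399726597/2405 ≈ -1.6621e+5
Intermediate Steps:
V(Y, b) = 2*Y (V(Y, b) = (6*Y)/3 = 2*Y)
Q(X) = 3/(25 + 2*X) (Q(X) = 3/(-4 + (29 + 2*X)) = 3/(25 + 2*X))
F(N) = 3*N**2 (F(N) = N*(N + 2*N) = N*(3*N) = 3*N**2)
f = 399726597/2405 (f = (3*(14*(-4))**2)/((3/(25 + 2*14))) - 3643/2405 = (3*(-56)**2)/((3/(25 + 28))) - 3643*1/2405 = (3*3136)/((3/53)) - 3643/2405 = 9408/((3*(1/53))) - 3643/2405 = 9408/(3/53) - 3643/2405 = 9408*(53/3) - 3643/2405 = 166208 - 3643/2405 = 399726597/2405 ≈ 1.6621e+5)
-f = -1*399726597/2405 = -399726597/2405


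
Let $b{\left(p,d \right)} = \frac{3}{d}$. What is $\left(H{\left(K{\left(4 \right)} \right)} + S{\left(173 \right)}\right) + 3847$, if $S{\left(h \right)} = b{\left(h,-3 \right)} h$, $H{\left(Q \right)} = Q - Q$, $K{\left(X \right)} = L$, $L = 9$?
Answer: $3674$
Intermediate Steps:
$K{\left(X \right)} = 9$
$H{\left(Q \right)} = 0$
$S{\left(h \right)} = - h$ ($S{\left(h \right)} = \frac{3}{-3} h = 3 \left(- \frac{1}{3}\right) h = - h$)
$\left(H{\left(K{\left(4 \right)} \right)} + S{\left(173 \right)}\right) + 3847 = \left(0 - 173\right) + 3847 = -173 + 3847 = 3674$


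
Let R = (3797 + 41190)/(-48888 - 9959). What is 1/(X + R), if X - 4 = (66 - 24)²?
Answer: 58847/103996509 ≈ 0.00056586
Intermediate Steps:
R = -44987/58847 (R = 44987/(-58847) = 44987*(-1/58847) = -44987/58847 ≈ -0.76447)
X = 1768 (X = 4 + (66 - 24)² = 4 + 42² = 4 + 1764 = 1768)
1/(X + R) = 1/(1768 - 44987/58847) = 1/(103996509/58847) = 58847/103996509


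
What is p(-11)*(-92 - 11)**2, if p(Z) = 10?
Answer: 106090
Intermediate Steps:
p(-11)*(-92 - 11)**2 = 10*(-92 - 11)**2 = 10*(-103)**2 = 10*10609 = 106090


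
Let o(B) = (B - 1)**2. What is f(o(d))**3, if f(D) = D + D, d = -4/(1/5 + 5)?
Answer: 1184287112/4826809 ≈ 245.36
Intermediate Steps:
d = -10/13 (d = -4/(1*(1/5) + 5) = -4/(1/5 + 5) = -4/26/5 = -4*5/26 = -10/13 ≈ -0.76923)
o(B) = (-1 + B)**2
f(D) = 2*D
f(o(d))**3 = (2*(-1 - 10/13)**2)**3 = (2*(-23/13)**2)**3 = (2*(529/169))**3 = (1058/169)**3 = 1184287112/4826809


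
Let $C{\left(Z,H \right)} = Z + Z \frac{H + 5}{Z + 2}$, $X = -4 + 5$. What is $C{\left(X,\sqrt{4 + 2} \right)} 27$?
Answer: $72 + 9 \sqrt{6} \approx 94.045$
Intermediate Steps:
$X = 1$
$C{\left(Z,H \right)} = Z + \frac{Z \left(5 + H\right)}{2 + Z}$ ($C{\left(Z,H \right)} = Z + Z \frac{5 + H}{2 + Z} = Z + \frac{Z \left(5 + H\right)}{2 + Z}$)
$C{\left(X,\sqrt{4 + 2} \right)} 27 = 1 \frac{1}{2 + 1} \left(7 + \sqrt{4 + 2} + 1\right) 27 = 1 \cdot \frac{1}{3} \left(7 + \sqrt{6} + 1\right) 27 = 1 \cdot \frac{1}{3} \left(8 + \sqrt{6}\right) 27 = \left(\frac{8}{3} + \frac{\sqrt{6}}{3}\right) 27 = 72 + 9 \sqrt{6}$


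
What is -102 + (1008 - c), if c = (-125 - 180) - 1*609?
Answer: 1820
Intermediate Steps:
c = -914 (c = -305 - 609 = -914)
-102 + (1008 - c) = -102 + (1008 - 1*(-914)) = -102 + (1008 + 914) = -102 + 1922 = 1820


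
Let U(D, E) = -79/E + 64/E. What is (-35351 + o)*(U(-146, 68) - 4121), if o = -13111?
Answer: 6790568133/34 ≈ 1.9972e+8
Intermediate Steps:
U(D, E) = -15/E
(-35351 + o)*(U(-146, 68) - 4121) = (-35351 - 13111)*(-15/68 - 4121) = -48462*(-15*1/68 - 4121) = -48462*(-15/68 - 4121) = -48462*(-280243/68) = 6790568133/34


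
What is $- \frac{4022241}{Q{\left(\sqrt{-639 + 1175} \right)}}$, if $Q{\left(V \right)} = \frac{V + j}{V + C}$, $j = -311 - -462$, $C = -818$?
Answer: $\frac{498975085014}{22265} - \frac{7795103058 \sqrt{134}}{22265} \approx 1.8358 \cdot 10^{7}$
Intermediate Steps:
$j = 151$ ($j = -311 + 462 = 151$)
$Q{\left(V \right)} = \frac{151 + V}{-818 + V}$ ($Q{\left(V \right)} = \frac{V + 151}{V - 818} = \frac{151 + V}{-818 + V}$)
$- \frac{4022241}{Q{\left(\sqrt{-639 + 1175} \right)}} = - \frac{4022241}{\frac{1}{-818 + \sqrt{-639 + 1175}} \left(151 + \sqrt{-639 + 1175}\right)} = - \frac{4022241}{\frac{1}{-818 + \sqrt{536}} \left(151 + \sqrt{536}\right)} = - \frac{4022241}{\frac{1}{-818 + 2 \sqrt{134}} \left(151 + 2 \sqrt{134}\right)} = - 4022241 \frac{-818 + 2 \sqrt{134}}{151 + 2 \sqrt{134}} = - \frac{4022241 \left(-818 + 2 \sqrt{134}\right)}{151 + 2 \sqrt{134}}$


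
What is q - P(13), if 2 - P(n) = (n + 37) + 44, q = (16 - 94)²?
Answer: 6176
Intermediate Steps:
q = 6084 (q = (-78)² = 6084)
P(n) = -79 - n (P(n) = 2 - ((n + 37) + 44) = 2 - ((37 + n) + 44) = 2 - (81 + n) = 2 + (-81 - n) = -79 - n)
q - P(13) = 6084 - (-79 - 1*13) = 6084 - (-79 - 13) = 6084 - 1*(-92) = 6084 + 92 = 6176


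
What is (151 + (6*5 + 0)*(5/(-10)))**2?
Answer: 18496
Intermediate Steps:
(151 + (6*5 + 0)*(5/(-10)))**2 = (151 + (30 + 0)*(5*(-1/10)))**2 = (151 + 30*(-1/2))**2 = (151 - 15)**2 = 136**2 = 18496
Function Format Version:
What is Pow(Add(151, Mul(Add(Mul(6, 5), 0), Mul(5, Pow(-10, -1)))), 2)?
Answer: 18496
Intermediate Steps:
Pow(Add(151, Mul(Add(Mul(6, 5), 0), Mul(5, Pow(-10, -1)))), 2) = Pow(Add(151, Mul(Add(30, 0), Mul(5, Rational(-1, 10)))), 2) = Pow(Add(151, Mul(30, Rational(-1, 2))), 2) = Pow(Add(151, -15), 2) = Pow(136, 2) = 18496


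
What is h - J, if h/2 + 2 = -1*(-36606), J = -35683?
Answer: 108891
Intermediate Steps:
h = 73208 (h = -4 + 2*(-1*(-36606)) = -4 + 2*36606 = -4 + 73212 = 73208)
h - J = 73208 - 1*(-35683) = 73208 + 35683 = 108891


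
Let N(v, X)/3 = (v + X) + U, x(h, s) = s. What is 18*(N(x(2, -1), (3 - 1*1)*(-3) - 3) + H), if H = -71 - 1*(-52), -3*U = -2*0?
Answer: -882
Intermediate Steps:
U = 0 (U = -(-2)*0/3 = -1/3*0 = 0)
H = -19 (H = -71 + 52 = -19)
N(v, X) = 3*X + 3*v (N(v, X) = 3*((v + X) + 0) = 3*((X + v) + 0) = 3*(X + v) = 3*X + 3*v)
18*(N(x(2, -1), (3 - 1*1)*(-3) - 3) + H) = 18*((3*((3 - 1*1)*(-3) - 3) + 3*(-1)) - 19) = 18*((3*((3 - 1)*(-3) - 3) - 3) - 19) = 18*((3*(2*(-3) - 3) - 3) - 19) = 18*((3*(-6 - 3) - 3) - 19) = 18*((3*(-9) - 3) - 19) = 18*((-27 - 3) - 19) = 18*(-30 - 19) = 18*(-49) = -882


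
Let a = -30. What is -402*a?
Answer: 12060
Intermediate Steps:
-402*a = -402*(-30) = 12060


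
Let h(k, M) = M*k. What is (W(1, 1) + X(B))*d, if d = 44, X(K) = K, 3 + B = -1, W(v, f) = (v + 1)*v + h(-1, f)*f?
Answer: -132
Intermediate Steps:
W(v, f) = -f² + v*(1 + v) (W(v, f) = (v + 1)*v + (f*(-1))*f = (1 + v)*v + (-f)*f = v*(1 + v) - f² = -f² + v*(1 + v))
B = -4 (B = -3 - 1 = -4)
(W(1, 1) + X(B))*d = ((1 + 1² - 1*1²) - 4)*44 = ((1 + 1 - 1*1) - 4)*44 = ((1 + 1 - 1) - 4)*44 = (1 - 4)*44 = -3*44 = -132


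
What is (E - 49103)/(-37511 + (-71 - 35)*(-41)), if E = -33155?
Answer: 7478/3015 ≈ 2.4803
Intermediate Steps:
(E - 49103)/(-37511 + (-71 - 35)*(-41)) = (-33155 - 49103)/(-37511 + (-71 - 35)*(-41)) = -82258/(-37511 - 106*(-41)) = -82258/(-37511 + 4346) = -82258/(-33165) = -82258*(-1/33165) = 7478/3015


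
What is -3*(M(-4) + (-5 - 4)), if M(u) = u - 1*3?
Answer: 48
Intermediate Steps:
M(u) = -3 + u (M(u) = u - 3 = -3 + u)
-3*(M(-4) + (-5 - 4)) = -3*((-3 - 4) + (-5 - 4)) = -3*(-7 - 9) = -3*(-16) = 48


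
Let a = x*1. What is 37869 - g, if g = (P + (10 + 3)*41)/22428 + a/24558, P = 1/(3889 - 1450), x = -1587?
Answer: 4239341496784657/111947421978 ≈ 37869.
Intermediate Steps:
P = 1/2439 ≈ 0.00041000
a = -1587 (a = -1587*1 = -1587)
g = -4573899775/111947421978 (g = (1/2439 + (10 + 3)*41)/22428 - 1587/24558 = (1/2439 + 13*41)*(1/22428) - 1587*1/24558 = (1/2439 + 533)*(1/22428) - 529/8186 = (1299988/2439)*(1/22428) - 529/8186 = 324997/13675473 - 529/8186 = -4573899775/111947421978 ≈ -0.040858)
37869 - g = 37869 - 1*(-4573899775/111947421978) = 37869 + 4573899775/111947421978 = 4239341496784657/111947421978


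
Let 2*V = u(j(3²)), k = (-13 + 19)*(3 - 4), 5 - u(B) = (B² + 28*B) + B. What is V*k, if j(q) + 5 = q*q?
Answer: 23925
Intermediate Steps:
j(q) = -5 + q² (j(q) = -5 + q*q = -5 + q²)
u(B) = 5 - B² - 29*B (u(B) = 5 - ((B² + 28*B) + B) = 5 - (B² + 29*B) = 5 + (-B² - 29*B) = 5 - B² - 29*B)
k = -6 (k = 6*(-1) = -6)
V = -7975/2 (V = (5 - (-5 + (3²)²)² - 29*(-5 + (3²)²))/2 = (5 - (-5 + 9²)² - 29*(-5 + 9²))/2 = (5 - (-5 + 81)² - 29*(-5 + 81))/2 = (5 - 1*76² - 29*76)/2 = (5 - 1*5776 - 2204)/2 = (5 - 5776 - 2204)/2 = (½)*(-7975) = -7975/2 ≈ -3987.5)
V*k = -7975/2*(-6) = 23925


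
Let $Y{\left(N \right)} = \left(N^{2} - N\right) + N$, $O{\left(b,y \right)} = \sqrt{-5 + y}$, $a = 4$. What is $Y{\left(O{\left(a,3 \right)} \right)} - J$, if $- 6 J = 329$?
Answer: $\frac{317}{6} \approx 52.833$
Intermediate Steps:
$Y{\left(N \right)} = N^{2}$
$J = - \frac{329}{6}$ ($J = \left(- \frac{1}{6}\right) 329 = - \frac{329}{6} \approx -54.833$)
$Y{\left(O{\left(a,3 \right)} \right)} - J = \left(\sqrt{-5 + 3}\right)^{2} - - \frac{329}{6} = \left(\sqrt{-2}\right)^{2} + \frac{329}{6} = \left(i \sqrt{2}\right)^{2} + \frac{329}{6} = -2 + \frac{329}{6} = \frac{317}{6}$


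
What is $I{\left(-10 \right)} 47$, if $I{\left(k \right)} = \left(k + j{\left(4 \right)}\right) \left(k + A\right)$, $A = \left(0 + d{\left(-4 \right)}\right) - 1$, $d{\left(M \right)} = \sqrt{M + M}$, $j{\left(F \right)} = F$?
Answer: $3102 - 564 i \sqrt{2} \approx 3102.0 - 797.62 i$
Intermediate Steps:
$d{\left(M \right)} = \sqrt{2} \sqrt{M}$ ($d{\left(M \right)} = \sqrt{2 M} = \sqrt{2} \sqrt{M}$)
$A = -1 + 2 i \sqrt{2}$ ($A = \left(0 + \sqrt{2} \sqrt{-4}\right) - 1 = \left(0 + \sqrt{2} \cdot 2 i\right) - 1 = \left(0 + 2 i \sqrt{2}\right) - 1 = 2 i \sqrt{2} - 1 = -1 + 2 i \sqrt{2} \approx -1.0 + 2.8284 i$)
$I{\left(k \right)} = \left(4 + k\right) \left(-1 + k + 2 i \sqrt{2}\right)$ ($I{\left(k \right)} = \left(k + 4\right) \left(k - \left(1 - 2 i \sqrt{2}\right)\right) = \left(4 + k\right) \left(-1 + k + 2 i \sqrt{2}\right)$)
$I{\left(-10 \right)} 47 = \left(-4 + \left(-10\right)^{2} + 3 \left(-10\right) + 8 i \sqrt{2} + 2 i \left(-10\right) \sqrt{2}\right) 47 = \left(-4 + 100 - 30 + 8 i \sqrt{2} - 20 i \sqrt{2}\right) 47 = \left(66 - 12 i \sqrt{2}\right) 47 = 3102 - 564 i \sqrt{2}$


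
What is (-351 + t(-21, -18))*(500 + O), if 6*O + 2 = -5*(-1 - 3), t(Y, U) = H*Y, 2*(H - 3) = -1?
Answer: -405921/2 ≈ -2.0296e+5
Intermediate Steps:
H = 5/2 (H = 3 + (½)*(-1) = 3 - ½ = 5/2 ≈ 2.5000)
t(Y, U) = 5*Y/2
O = 3 (O = -⅓ + (-5*(-1 - 3))/6 = -⅓ + (-5*(-4))/6 = -⅓ + (⅙)*20 = -⅓ + 10/3 = 3)
(-351 + t(-21, -18))*(500 + O) = (-351 + (5/2)*(-21))*(500 + 3) = (-351 - 105/2)*503 = -807/2*503 = -405921/2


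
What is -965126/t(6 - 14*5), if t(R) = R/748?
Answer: 90239281/8 ≈ 1.1280e+7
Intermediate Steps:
t(R) = R/748 (t(R) = R*(1/748) = R/748)
-965126/t(6 - 14*5) = -965126*748/(6 - 14*5) = -965126*748/(6 - 70) = -965126/((1/748)*(-64)) = -965126/(-16/187) = -965126*(-187/16) = 90239281/8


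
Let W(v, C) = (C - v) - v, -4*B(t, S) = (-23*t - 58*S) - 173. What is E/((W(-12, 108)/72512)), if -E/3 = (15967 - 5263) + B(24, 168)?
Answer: -21953420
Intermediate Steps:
B(t, S) = 173/4 + 23*t/4 + 29*S/2 (B(t, S) = -((-23*t - 58*S) - 173)/4 = -((-58*S - 23*t) - 173)/4 = -(-173 - 58*S - 23*t)/4 = 173/4 + 23*t/4 + 29*S/2)
W(v, C) = C - 2*v
E = -159855/4 (E = -3*((15967 - 5263) + (173/4 + (23/4)*24 + (29/2)*168)) = -3*(10704 + (173/4 + 138 + 2436)) = -3*(10704 + 10469/4) = -3*53285/4 = -159855/4 ≈ -39964.)
E/((W(-12, 108)/72512)) = -159855*72512/(108 - 2*(-12))/4 = -159855*72512/(108 + 24)/4 = -159855/(4*(132*(1/72512))) = -159855/(4*3/1648) = -159855/4*1648/3 = -21953420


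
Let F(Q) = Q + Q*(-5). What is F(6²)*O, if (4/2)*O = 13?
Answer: -936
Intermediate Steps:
O = 13/2 (O = (½)*13 = 13/2 ≈ 6.5000)
F(Q) = -4*Q (F(Q) = Q - 5*Q = -4*Q)
F(6²)*O = -4*6²*(13/2) = -4*36*(13/2) = -144*13/2 = -936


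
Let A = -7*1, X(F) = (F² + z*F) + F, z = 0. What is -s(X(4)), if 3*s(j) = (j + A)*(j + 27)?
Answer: -611/3 ≈ -203.67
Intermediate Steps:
X(F) = F + F² (X(F) = (F² + 0*F) + F = (F² + 0) + F = F² + F = F + F²)
A = -7
s(j) = (-7 + j)*(27 + j)/3 (s(j) = ((j - 7)*(j + 27))/3 = ((-7 + j)*(27 + j))/3 = (-7 + j)*(27 + j)/3)
-s(X(4)) = -(-63 + (4*(1 + 4))²/3 + 20*(4*(1 + 4))/3) = -(-63 + (4*5)²/3 + 20*(4*5)/3) = -(-63 + (⅓)*20² + (20/3)*20) = -(-63 + (⅓)*400 + 400/3) = -(-63 + 400/3 + 400/3) = -1*611/3 = -611/3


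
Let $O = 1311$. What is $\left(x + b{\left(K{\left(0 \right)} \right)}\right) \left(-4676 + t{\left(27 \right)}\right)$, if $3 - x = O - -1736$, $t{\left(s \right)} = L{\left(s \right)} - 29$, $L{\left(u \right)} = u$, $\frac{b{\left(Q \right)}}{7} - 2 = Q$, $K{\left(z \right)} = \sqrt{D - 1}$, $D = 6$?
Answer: $14174340 - 32746 \sqrt{5} \approx 1.4101 \cdot 10^{7}$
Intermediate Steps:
$K{\left(z \right)} = \sqrt{5}$ ($K{\left(z \right)} = \sqrt{6 - 1} = \sqrt{5}$)
$b{\left(Q \right)} = 14 + 7 Q$
$t{\left(s \right)} = -29 + s$ ($t{\left(s \right)} = s - 29 = -29 + s$)
$x = -3044$ ($x = 3 - \left(1311 - -1736\right) = 3 - \left(1311 + 1736\right) = 3 - 3047 = -3044$)
$\left(x + b{\left(K{\left(0 \right)} \right)}\right) \left(-4676 + t{\left(27 \right)}\right) = \left(-3044 + \left(14 + 7 \sqrt{5}\right)\right) \left(-4676 + \left(-29 + 27\right)\right) = \left(-3030 + 7 \sqrt{5}\right) \left(-4676 - 2\right) = \left(-3030 + 7 \sqrt{5}\right) \left(-4678\right) = 14174340 - 32746 \sqrt{5}$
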